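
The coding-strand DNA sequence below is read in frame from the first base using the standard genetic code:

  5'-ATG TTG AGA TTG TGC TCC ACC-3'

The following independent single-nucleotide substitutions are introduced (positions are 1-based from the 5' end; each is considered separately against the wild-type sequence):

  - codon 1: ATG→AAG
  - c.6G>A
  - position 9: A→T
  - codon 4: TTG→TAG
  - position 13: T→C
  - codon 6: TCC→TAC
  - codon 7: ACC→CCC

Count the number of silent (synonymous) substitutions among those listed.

Codon 1: ATG (Met) → AAG (Lys) — missense.
Codon 2: TTG (Leu) → TTA (Leu) — synonymous.
Codon 3: AGA (Arg) → AGT (Ser) — missense.
Codon 4: TTG (Leu) → TAG (Stop) — nonsense.
Codon 5: TGC (Cys) → CGC (Arg) — missense.
Codon 6: TCC (Ser) → TAC (Tyr) — missense.
Codon 7: ACC (Thr) → CCC (Pro) — missense.
Synonymous: 1 of 7.

1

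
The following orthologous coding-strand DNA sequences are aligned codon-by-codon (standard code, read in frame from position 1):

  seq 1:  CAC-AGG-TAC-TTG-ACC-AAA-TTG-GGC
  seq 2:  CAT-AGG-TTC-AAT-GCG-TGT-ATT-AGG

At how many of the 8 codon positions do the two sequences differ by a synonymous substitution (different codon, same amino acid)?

Codon 1: CAC His / CAT His — synonymous.
Codon 2: AGG Arg / AGG Arg — identical.
Codon 3: TAC Tyr / TTC Phe — nonsynonymous.
Codon 4: TTG Leu / AAT Asn — nonsynonymous.
Codon 5: ACC Thr / GCG Ala — nonsynonymous.
Codon 6: AAA Lys / TGT Cys — nonsynonymous.
Codon 7: TTG Leu / ATT Ile — nonsynonymous.
Codon 8: GGC Gly / AGG Arg — nonsynonymous.
Synonymous differences: 1.

1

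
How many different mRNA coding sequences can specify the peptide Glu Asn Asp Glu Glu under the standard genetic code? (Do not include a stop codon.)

32

Glu: 2 codons.
Asn: 2 codons.
Asp: 2 codons.
Glu: 2 codons.
Glu: 2 codons.
2 × 2 × 2 × 2 × 2 = 32.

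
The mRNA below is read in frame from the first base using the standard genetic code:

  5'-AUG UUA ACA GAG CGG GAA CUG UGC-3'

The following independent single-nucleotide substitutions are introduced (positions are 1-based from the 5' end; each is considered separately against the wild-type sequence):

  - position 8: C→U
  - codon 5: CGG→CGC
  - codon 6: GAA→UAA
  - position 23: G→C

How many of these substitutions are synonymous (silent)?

Codon 3: ACA (Thr) → AUA (Ile) — missense.
Codon 5: CGG (Arg) → CGC (Arg) — synonymous.
Codon 6: GAA (Glu) → UAA (Stop) — nonsense.
Codon 8: UGC (Cys) → UCC (Ser) — missense.
Synonymous: 1 of 4.

1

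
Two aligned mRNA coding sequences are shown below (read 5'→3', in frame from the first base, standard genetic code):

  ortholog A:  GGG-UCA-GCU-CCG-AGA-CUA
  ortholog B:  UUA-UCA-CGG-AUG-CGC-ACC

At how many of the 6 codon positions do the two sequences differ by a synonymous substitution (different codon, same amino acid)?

Codon 1: GGG Gly / UUA Leu — nonsynonymous.
Codon 2: UCA Ser / UCA Ser — identical.
Codon 3: GCU Ala / CGG Arg — nonsynonymous.
Codon 4: CCG Pro / AUG Met — nonsynonymous.
Codon 5: AGA Arg / CGC Arg — synonymous.
Codon 6: CUA Leu / ACC Thr — nonsynonymous.
Synonymous differences: 1.

1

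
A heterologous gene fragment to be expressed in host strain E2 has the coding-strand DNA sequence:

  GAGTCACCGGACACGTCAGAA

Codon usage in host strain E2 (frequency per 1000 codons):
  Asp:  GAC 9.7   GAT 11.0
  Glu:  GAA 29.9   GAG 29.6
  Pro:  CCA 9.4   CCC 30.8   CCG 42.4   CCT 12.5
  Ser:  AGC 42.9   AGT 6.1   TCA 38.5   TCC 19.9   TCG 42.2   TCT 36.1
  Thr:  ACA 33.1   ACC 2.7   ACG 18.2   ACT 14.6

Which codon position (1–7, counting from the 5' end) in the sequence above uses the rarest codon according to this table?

Codon 1 GAG (Glu): 29.6 per 1000.
Codon 2 TCA (Ser): 38.5 per 1000.
Codon 3 CCG (Pro): 42.4 per 1000.
Codon 4 GAC (Asp): 9.7 per 1000.
Codon 5 ACG (Thr): 18.2 per 1000.
Codon 6 TCA (Ser): 38.5 per 1000.
Codon 7 GAA (Glu): 29.9 per 1000.
Lowest frequency is 9.7 at codon 4.

4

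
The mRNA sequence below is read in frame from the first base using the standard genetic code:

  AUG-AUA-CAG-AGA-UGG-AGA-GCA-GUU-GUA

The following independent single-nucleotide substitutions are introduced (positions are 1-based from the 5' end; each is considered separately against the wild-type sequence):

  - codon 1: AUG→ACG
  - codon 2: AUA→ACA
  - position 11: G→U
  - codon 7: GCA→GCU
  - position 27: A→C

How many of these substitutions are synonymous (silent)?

Codon 1: AUG (Met) → ACG (Thr) — missense.
Codon 2: AUA (Ile) → ACA (Thr) — missense.
Codon 4: AGA (Arg) → AUA (Ile) — missense.
Codon 7: GCA (Ala) → GCU (Ala) — synonymous.
Codon 9: GUA (Val) → GUC (Val) — synonymous.
Synonymous: 2 of 5.

2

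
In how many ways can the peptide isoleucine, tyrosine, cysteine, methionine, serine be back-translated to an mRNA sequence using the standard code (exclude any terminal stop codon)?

72

Ile: 3 codons.
Tyr: 2 codons.
Cys: 2 codons.
Met: 1 codon.
Ser: 6 codons.
3 × 2 × 2 × 1 × 6 = 72.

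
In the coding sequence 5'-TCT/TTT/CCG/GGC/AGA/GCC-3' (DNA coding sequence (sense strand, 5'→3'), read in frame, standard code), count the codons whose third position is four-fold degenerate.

4

Codon 1 TCT (Ser): third position 4-fold.
Codon 2 TTT (Phe): third position 2-fold.
Codon 3 CCG (Pro): third position 4-fold.
Codon 4 GGC (Gly): third position 4-fold.
Codon 5 AGA (Arg): third position 2-fold.
Codon 6 GCC (Ala): third position 4-fold.
Four-fold degenerate third positions: 4.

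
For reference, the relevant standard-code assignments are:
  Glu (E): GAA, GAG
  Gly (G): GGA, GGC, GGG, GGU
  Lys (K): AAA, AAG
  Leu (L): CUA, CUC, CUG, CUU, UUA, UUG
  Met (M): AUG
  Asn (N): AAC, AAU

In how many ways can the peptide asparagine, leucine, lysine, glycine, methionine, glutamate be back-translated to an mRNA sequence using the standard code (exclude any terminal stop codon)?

Asn: 2 codons.
Leu: 6 codons.
Lys: 2 codons.
Gly: 4 codons.
Met: 1 codon.
Glu: 2 codons.
2 × 6 × 2 × 4 × 1 × 2 = 192.

192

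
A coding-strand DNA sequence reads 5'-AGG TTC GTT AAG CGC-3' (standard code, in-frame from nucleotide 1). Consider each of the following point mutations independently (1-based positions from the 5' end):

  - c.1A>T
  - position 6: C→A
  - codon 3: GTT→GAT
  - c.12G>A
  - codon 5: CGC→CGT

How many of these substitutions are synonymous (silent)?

2

Codon 1: AGG (Arg) → TGG (Trp) — missense.
Codon 2: TTC (Phe) → TTA (Leu) — missense.
Codon 3: GTT (Val) → GAT (Asp) — missense.
Codon 4: AAG (Lys) → AAA (Lys) — synonymous.
Codon 5: CGC (Arg) → CGT (Arg) — synonymous.
Synonymous: 2 of 5.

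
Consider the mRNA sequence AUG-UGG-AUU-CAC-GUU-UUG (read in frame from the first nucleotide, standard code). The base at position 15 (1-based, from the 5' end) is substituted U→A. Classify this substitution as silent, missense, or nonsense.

silent

Position 15 falls in codon 5: GUU → Val.
After the substitution the codon is GUA → Val.
Both encode Val, so the change is synonymous.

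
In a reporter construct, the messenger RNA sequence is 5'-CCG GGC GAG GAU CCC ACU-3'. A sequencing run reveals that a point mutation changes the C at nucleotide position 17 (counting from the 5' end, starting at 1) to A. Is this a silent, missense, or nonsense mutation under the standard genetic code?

missense

Position 17 falls in codon 6: ACU → Thr.
After the substitution the codon is AAU → Asn.
Thr ≠ Asn, so this is a missense mutation.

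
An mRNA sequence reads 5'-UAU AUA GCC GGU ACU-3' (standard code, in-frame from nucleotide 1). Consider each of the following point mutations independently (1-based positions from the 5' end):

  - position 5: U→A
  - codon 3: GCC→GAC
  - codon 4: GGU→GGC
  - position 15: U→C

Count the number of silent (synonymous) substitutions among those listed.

Codon 2: AUA (Ile) → AAA (Lys) — missense.
Codon 3: GCC (Ala) → GAC (Asp) — missense.
Codon 4: GGU (Gly) → GGC (Gly) — synonymous.
Codon 5: ACU (Thr) → ACC (Thr) — synonymous.
Synonymous: 2 of 4.

2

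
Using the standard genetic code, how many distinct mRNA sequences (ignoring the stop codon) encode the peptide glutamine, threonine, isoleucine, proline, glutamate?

192

Gln: 2 codons.
Thr: 4 codons.
Ile: 3 codons.
Pro: 4 codons.
Glu: 2 codons.
2 × 4 × 3 × 4 × 2 = 192.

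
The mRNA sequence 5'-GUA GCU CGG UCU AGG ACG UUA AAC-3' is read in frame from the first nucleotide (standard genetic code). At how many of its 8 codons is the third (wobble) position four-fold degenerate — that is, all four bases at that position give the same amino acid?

Codon 1 GUA (Val): third position 4-fold.
Codon 2 GCU (Ala): third position 4-fold.
Codon 3 CGG (Arg): third position 4-fold.
Codon 4 UCU (Ser): third position 4-fold.
Codon 5 AGG (Arg): third position 2-fold.
Codon 6 ACG (Thr): third position 4-fold.
Codon 7 UUA (Leu): third position 2-fold.
Codon 8 AAC (Asn): third position 2-fold.
Four-fold degenerate third positions: 5.

5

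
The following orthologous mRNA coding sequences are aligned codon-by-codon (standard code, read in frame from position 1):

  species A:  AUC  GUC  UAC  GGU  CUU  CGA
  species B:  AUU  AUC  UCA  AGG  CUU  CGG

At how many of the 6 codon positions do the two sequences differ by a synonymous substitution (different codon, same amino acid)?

Codon 1: AUC Ile / AUU Ile — synonymous.
Codon 2: GUC Val / AUC Ile — nonsynonymous.
Codon 3: UAC Tyr / UCA Ser — nonsynonymous.
Codon 4: GGU Gly / AGG Arg — nonsynonymous.
Codon 5: CUU Leu / CUU Leu — identical.
Codon 6: CGA Arg / CGG Arg — synonymous.
Synonymous differences: 2.

2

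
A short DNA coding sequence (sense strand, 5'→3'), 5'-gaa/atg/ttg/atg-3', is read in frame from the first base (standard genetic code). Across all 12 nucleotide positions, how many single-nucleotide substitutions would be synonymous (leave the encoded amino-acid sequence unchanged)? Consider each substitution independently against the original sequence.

3

Codon 1 (GAA, Glu): 1 synonymous substitution.
Codon 2 (ATG, Met): 0 synonymous substitutions.
Codon 3 (TTG, Leu): 2 synonymous substitutions.
Codon 4 (ATG, Met): 0 synonymous substitutions.
Total: 1 + 0 + 2 + 0 = 3.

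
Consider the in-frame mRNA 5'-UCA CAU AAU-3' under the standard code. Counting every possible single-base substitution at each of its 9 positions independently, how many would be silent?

5

Codon 1 (UCA, Ser): 3 synonymous substitutions.
Codon 2 (CAU, His): 1 synonymous substitution.
Codon 3 (AAU, Asn): 1 synonymous substitution.
Total: 3 + 1 + 1 = 5.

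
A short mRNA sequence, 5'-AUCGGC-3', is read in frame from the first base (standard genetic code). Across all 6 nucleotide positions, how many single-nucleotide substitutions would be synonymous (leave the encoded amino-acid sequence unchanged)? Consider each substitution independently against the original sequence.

5

Codon 1 (AUC, Ile): 2 synonymous substitutions.
Codon 2 (GGC, Gly): 3 synonymous substitutions.
Total: 2 + 3 = 5.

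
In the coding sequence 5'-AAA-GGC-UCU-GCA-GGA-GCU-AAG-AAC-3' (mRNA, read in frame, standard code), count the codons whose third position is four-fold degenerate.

Codon 1 AAA (Lys): third position 2-fold.
Codon 2 GGC (Gly): third position 4-fold.
Codon 3 UCU (Ser): third position 4-fold.
Codon 4 GCA (Ala): third position 4-fold.
Codon 5 GGA (Gly): third position 4-fold.
Codon 6 GCU (Ala): third position 4-fold.
Codon 7 AAG (Lys): third position 2-fold.
Codon 8 AAC (Asn): third position 2-fold.
Four-fold degenerate third positions: 5.

5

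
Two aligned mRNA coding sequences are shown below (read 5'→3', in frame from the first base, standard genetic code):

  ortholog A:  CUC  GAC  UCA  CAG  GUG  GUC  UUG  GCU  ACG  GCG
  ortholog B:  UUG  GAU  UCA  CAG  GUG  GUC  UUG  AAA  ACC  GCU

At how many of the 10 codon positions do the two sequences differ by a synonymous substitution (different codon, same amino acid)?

4

Codon 1: CUC Leu / UUG Leu — synonymous.
Codon 2: GAC Asp / GAU Asp — synonymous.
Codon 3: UCA Ser / UCA Ser — identical.
Codon 4: CAG Gln / CAG Gln — identical.
Codon 5: GUG Val / GUG Val — identical.
Codon 6: GUC Val / GUC Val — identical.
Codon 7: UUG Leu / UUG Leu — identical.
Codon 8: GCU Ala / AAA Lys — nonsynonymous.
Codon 9: ACG Thr / ACC Thr — synonymous.
Codon 10: GCG Ala / GCU Ala — synonymous.
Synonymous differences: 4.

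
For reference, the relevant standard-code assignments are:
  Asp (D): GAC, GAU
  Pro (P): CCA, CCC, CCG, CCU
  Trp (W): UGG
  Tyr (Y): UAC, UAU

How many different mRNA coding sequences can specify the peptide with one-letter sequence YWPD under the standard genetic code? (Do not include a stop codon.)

16

Tyr: 2 codons.
Trp: 1 codon.
Pro: 4 codons.
Asp: 2 codons.
2 × 1 × 4 × 2 = 16.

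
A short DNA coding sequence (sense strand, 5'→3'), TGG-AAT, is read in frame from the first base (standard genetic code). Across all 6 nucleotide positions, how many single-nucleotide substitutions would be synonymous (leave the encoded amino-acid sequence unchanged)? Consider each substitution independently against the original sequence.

Codon 1 (TGG, Trp): 0 synonymous substitutions.
Codon 2 (AAT, Asn): 1 synonymous substitution.
Total: 0 + 1 = 1.

1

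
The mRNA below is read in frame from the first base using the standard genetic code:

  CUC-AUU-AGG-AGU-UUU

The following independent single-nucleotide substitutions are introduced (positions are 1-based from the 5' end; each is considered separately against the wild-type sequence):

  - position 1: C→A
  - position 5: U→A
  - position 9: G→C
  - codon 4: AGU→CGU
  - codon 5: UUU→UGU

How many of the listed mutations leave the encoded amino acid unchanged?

0

Codon 1: CUC (Leu) → AUC (Ile) — missense.
Codon 2: AUU (Ile) → AAU (Asn) — missense.
Codon 3: AGG (Arg) → AGC (Ser) — missense.
Codon 4: AGU (Ser) → CGU (Arg) — missense.
Codon 5: UUU (Phe) → UGU (Cys) — missense.
Synonymous: 0 of 5.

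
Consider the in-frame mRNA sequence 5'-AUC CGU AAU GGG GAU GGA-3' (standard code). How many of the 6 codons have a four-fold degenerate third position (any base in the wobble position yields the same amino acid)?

Codon 1 AUC (Ile): third position 3-fold.
Codon 2 CGU (Arg): third position 4-fold.
Codon 3 AAU (Asn): third position 2-fold.
Codon 4 GGG (Gly): third position 4-fold.
Codon 5 GAU (Asp): third position 2-fold.
Codon 6 GGA (Gly): third position 4-fold.
Four-fold degenerate third positions: 3.

3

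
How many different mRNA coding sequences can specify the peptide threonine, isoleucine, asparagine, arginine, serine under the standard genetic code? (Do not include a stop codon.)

864

Thr: 4 codons.
Ile: 3 codons.
Asn: 2 codons.
Arg: 6 codons.
Ser: 6 codons.
4 × 3 × 2 × 6 × 6 = 864.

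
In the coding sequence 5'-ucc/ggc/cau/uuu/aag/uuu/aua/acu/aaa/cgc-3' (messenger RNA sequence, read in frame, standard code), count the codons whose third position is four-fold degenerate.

4

Codon 1 UCC (Ser): third position 4-fold.
Codon 2 GGC (Gly): third position 4-fold.
Codon 3 CAU (His): third position 2-fold.
Codon 4 UUU (Phe): third position 2-fold.
Codon 5 AAG (Lys): third position 2-fold.
Codon 6 UUU (Phe): third position 2-fold.
Codon 7 AUA (Ile): third position 3-fold.
Codon 8 ACU (Thr): third position 4-fold.
Codon 9 AAA (Lys): third position 2-fold.
Codon 10 CGC (Arg): third position 4-fold.
Four-fold degenerate third positions: 4.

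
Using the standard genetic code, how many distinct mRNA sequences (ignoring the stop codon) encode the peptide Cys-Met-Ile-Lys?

Cys: 2 codons.
Met: 1 codon.
Ile: 3 codons.
Lys: 2 codons.
2 × 1 × 3 × 2 = 12.

12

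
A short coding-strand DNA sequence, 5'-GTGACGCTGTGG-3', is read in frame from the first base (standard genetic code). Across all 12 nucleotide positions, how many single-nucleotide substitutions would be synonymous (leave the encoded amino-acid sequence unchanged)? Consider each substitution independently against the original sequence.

Codon 1 (GTG, Val): 3 synonymous substitutions.
Codon 2 (ACG, Thr): 3 synonymous substitutions.
Codon 3 (CTG, Leu): 4 synonymous substitutions.
Codon 4 (TGG, Trp): 0 synonymous substitutions.
Total: 3 + 3 + 4 + 0 = 10.

10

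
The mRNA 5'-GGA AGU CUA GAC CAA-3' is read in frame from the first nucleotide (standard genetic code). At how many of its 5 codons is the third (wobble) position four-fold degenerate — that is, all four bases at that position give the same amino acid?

2

Codon 1 GGA (Gly): third position 4-fold.
Codon 2 AGU (Ser): third position 2-fold.
Codon 3 CUA (Leu): third position 4-fold.
Codon 4 GAC (Asp): third position 2-fold.
Codon 5 CAA (Gln): third position 2-fold.
Four-fold degenerate third positions: 2.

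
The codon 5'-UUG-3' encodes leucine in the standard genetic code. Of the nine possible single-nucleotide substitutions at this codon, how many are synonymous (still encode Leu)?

Position 1: CUG → 1 synonymous.
Position 2: none → 0 synonymous.
Position 3: UUA → 1 synonymous.
Total: 1 + 0 + 1 = 2.

2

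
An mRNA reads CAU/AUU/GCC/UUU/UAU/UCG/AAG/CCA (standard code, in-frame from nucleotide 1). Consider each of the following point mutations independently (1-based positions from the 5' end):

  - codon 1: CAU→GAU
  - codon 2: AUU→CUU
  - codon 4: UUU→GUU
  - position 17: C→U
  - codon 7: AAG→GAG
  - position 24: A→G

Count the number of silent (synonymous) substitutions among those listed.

1

Codon 1: CAU (His) → GAU (Asp) — missense.
Codon 2: AUU (Ile) → CUU (Leu) — missense.
Codon 4: UUU (Phe) → GUU (Val) — missense.
Codon 6: UCG (Ser) → UUG (Leu) — missense.
Codon 7: AAG (Lys) → GAG (Glu) — missense.
Codon 8: CCA (Pro) → CCG (Pro) — synonymous.
Synonymous: 1 of 6.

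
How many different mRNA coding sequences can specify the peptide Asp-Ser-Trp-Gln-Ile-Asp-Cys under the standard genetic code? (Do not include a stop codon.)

288

Asp: 2 codons.
Ser: 6 codons.
Trp: 1 codon.
Gln: 2 codons.
Ile: 3 codons.
Asp: 2 codons.
Cys: 2 codons.
2 × 6 × 1 × 2 × 3 × 2 × 2 = 288.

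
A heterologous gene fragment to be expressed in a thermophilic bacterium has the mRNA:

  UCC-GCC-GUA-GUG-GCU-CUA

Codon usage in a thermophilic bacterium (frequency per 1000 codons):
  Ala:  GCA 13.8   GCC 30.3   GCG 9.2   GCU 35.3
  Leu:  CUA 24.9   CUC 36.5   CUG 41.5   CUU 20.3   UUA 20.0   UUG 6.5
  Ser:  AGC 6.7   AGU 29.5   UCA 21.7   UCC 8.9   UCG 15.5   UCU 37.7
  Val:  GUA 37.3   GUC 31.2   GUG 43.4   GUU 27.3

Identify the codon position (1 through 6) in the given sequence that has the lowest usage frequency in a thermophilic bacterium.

Codon 1 UCC (Ser): 8.9 per 1000.
Codon 2 GCC (Ala): 30.3 per 1000.
Codon 3 GUA (Val): 37.3 per 1000.
Codon 4 GUG (Val): 43.4 per 1000.
Codon 5 GCU (Ala): 35.3 per 1000.
Codon 6 CUA (Leu): 24.9 per 1000.
Lowest frequency is 8.9 at codon 1.

1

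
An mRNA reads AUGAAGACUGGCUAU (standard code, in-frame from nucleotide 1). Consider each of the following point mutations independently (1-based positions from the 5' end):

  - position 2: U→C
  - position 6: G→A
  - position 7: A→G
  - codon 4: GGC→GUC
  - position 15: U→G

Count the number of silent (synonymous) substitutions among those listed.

1

Codon 1: AUG (Met) → ACG (Thr) — missense.
Codon 2: AAG (Lys) → AAA (Lys) — synonymous.
Codon 3: ACU (Thr) → GCU (Ala) — missense.
Codon 4: GGC (Gly) → GUC (Val) — missense.
Codon 5: UAU (Tyr) → UAG (Stop) — nonsense.
Synonymous: 1 of 5.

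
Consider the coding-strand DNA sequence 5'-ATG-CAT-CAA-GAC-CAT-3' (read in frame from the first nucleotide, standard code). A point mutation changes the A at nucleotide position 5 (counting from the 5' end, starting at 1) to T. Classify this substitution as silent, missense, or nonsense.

missense

Position 5 falls in codon 2: CAT → His.
After the substitution the codon is CTT → Leu.
His ≠ Leu, so this is a missense mutation.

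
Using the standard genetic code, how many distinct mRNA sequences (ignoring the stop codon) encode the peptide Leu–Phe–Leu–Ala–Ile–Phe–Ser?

Leu: 6 codons.
Phe: 2 codons.
Leu: 6 codons.
Ala: 4 codons.
Ile: 3 codons.
Phe: 2 codons.
Ser: 6 codons.
6 × 2 × 6 × 4 × 3 × 2 × 6 = 10368.

10368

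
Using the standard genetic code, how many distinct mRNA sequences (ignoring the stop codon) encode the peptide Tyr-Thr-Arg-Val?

192

Tyr: 2 codons.
Thr: 4 codons.
Arg: 6 codons.
Val: 4 codons.
2 × 4 × 6 × 4 = 192.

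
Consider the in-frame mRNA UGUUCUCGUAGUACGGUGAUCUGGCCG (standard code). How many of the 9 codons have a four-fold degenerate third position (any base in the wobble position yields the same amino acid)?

5

Codon 1 UGU (Cys): third position 2-fold.
Codon 2 UCU (Ser): third position 4-fold.
Codon 3 CGU (Arg): third position 4-fold.
Codon 4 AGU (Ser): third position 2-fold.
Codon 5 ACG (Thr): third position 4-fold.
Codon 6 GUG (Val): third position 4-fold.
Codon 7 AUC (Ile): third position 3-fold.
Codon 8 UGG (Trp): third position 1-fold.
Codon 9 CCG (Pro): third position 4-fold.
Four-fold degenerate third positions: 5.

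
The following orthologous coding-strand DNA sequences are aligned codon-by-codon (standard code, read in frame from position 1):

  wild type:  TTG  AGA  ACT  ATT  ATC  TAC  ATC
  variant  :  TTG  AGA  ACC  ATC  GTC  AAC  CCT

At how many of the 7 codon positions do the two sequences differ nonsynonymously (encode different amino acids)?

Codon 1: TTG Leu / TTG Leu — identical.
Codon 2: AGA Arg / AGA Arg — identical.
Codon 3: ACT Thr / ACC Thr — synonymous.
Codon 4: ATT Ile / ATC Ile — synonymous.
Codon 5: ATC Ile / GTC Val — nonsynonymous.
Codon 6: TAC Tyr / AAC Asn — nonsynonymous.
Codon 7: ATC Ile / CCT Pro — nonsynonymous.
Nonsynonymous differences: 3.

3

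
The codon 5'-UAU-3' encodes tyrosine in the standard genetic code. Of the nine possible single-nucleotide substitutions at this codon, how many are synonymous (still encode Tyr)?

1

Position 1: none → 0 synonymous.
Position 2: none → 0 synonymous.
Position 3: UAC → 1 synonymous.
Total: 0 + 0 + 1 = 1.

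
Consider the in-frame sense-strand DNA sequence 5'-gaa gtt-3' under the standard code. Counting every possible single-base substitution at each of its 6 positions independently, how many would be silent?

Codon 1 (GAA, Glu): 1 synonymous substitution.
Codon 2 (GTT, Val): 3 synonymous substitutions.
Total: 1 + 3 = 4.

4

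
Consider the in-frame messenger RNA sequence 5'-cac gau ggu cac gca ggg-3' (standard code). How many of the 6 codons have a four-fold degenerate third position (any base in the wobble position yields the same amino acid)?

Codon 1 CAC (His): third position 2-fold.
Codon 2 GAU (Asp): third position 2-fold.
Codon 3 GGU (Gly): third position 4-fold.
Codon 4 CAC (His): third position 2-fold.
Codon 5 GCA (Ala): third position 4-fold.
Codon 6 GGG (Gly): third position 4-fold.
Four-fold degenerate third positions: 3.

3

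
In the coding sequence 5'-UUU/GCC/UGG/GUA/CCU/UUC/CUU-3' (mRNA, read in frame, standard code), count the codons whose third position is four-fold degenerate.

Codon 1 UUU (Phe): third position 2-fold.
Codon 2 GCC (Ala): third position 4-fold.
Codon 3 UGG (Trp): third position 1-fold.
Codon 4 GUA (Val): third position 4-fold.
Codon 5 CCU (Pro): third position 4-fold.
Codon 6 UUC (Phe): third position 2-fold.
Codon 7 CUU (Leu): third position 4-fold.
Four-fold degenerate third positions: 4.

4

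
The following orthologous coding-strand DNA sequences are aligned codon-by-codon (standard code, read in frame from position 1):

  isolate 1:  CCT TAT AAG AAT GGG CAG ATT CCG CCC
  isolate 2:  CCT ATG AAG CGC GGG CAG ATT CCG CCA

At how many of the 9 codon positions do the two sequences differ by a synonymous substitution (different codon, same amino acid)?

Codon 1: CCT Pro / CCT Pro — identical.
Codon 2: TAT Tyr / ATG Met — nonsynonymous.
Codon 3: AAG Lys / AAG Lys — identical.
Codon 4: AAT Asn / CGC Arg — nonsynonymous.
Codon 5: GGG Gly / GGG Gly — identical.
Codon 6: CAG Gln / CAG Gln — identical.
Codon 7: ATT Ile / ATT Ile — identical.
Codon 8: CCG Pro / CCG Pro — identical.
Codon 9: CCC Pro / CCA Pro — synonymous.
Synonymous differences: 1.

1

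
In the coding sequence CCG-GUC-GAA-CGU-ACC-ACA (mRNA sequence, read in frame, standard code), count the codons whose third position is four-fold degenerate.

Codon 1 CCG (Pro): third position 4-fold.
Codon 2 GUC (Val): third position 4-fold.
Codon 3 GAA (Glu): third position 2-fold.
Codon 4 CGU (Arg): third position 4-fold.
Codon 5 ACC (Thr): third position 4-fold.
Codon 6 ACA (Thr): third position 4-fold.
Four-fold degenerate third positions: 5.

5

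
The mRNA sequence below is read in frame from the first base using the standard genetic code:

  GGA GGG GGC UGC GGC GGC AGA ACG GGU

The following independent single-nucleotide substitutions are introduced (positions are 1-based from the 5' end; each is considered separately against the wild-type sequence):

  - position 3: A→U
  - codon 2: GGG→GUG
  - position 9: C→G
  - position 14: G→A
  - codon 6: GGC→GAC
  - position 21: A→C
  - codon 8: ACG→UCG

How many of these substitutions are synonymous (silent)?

Codon 1: GGA (Gly) → GGU (Gly) — synonymous.
Codon 2: GGG (Gly) → GUG (Val) — missense.
Codon 3: GGC (Gly) → GGG (Gly) — synonymous.
Codon 5: GGC (Gly) → GAC (Asp) — missense.
Codon 6: GGC (Gly) → GAC (Asp) — missense.
Codon 7: AGA (Arg) → AGC (Ser) — missense.
Codon 8: ACG (Thr) → UCG (Ser) — missense.
Synonymous: 2 of 7.

2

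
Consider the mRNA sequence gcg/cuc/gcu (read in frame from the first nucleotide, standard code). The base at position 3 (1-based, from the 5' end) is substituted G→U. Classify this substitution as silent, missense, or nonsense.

Position 3 falls in codon 1: GCG → Ala.
After the substitution the codon is GCU → Ala.
Both encode Ala, so the change is synonymous.

silent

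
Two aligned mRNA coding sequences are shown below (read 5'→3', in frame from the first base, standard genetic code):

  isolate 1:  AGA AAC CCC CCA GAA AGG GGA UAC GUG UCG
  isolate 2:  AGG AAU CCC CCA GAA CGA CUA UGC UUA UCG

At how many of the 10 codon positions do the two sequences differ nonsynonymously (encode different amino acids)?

Codon 1: AGA Arg / AGG Arg — synonymous.
Codon 2: AAC Asn / AAU Asn — synonymous.
Codon 3: CCC Pro / CCC Pro — identical.
Codon 4: CCA Pro / CCA Pro — identical.
Codon 5: GAA Glu / GAA Glu — identical.
Codon 6: AGG Arg / CGA Arg — synonymous.
Codon 7: GGA Gly / CUA Leu — nonsynonymous.
Codon 8: UAC Tyr / UGC Cys — nonsynonymous.
Codon 9: GUG Val / UUA Leu — nonsynonymous.
Codon 10: UCG Ser / UCG Ser — identical.
Nonsynonymous differences: 3.

3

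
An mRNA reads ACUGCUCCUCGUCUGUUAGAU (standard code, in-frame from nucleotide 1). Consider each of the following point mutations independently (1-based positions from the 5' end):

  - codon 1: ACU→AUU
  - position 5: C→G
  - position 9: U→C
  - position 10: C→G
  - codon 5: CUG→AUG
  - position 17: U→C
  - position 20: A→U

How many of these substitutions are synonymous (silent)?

1

Codon 1: ACU (Thr) → AUU (Ile) — missense.
Codon 2: GCU (Ala) → GGU (Gly) — missense.
Codon 3: CCU (Pro) → CCC (Pro) — synonymous.
Codon 4: CGU (Arg) → GGU (Gly) — missense.
Codon 5: CUG (Leu) → AUG (Met) — missense.
Codon 6: UUA (Leu) → UCA (Ser) — missense.
Codon 7: GAU (Asp) → GUU (Val) — missense.
Synonymous: 1 of 7.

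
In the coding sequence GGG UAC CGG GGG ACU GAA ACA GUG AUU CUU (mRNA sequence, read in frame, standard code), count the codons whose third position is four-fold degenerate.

7

Codon 1 GGG (Gly): third position 4-fold.
Codon 2 UAC (Tyr): third position 2-fold.
Codon 3 CGG (Arg): third position 4-fold.
Codon 4 GGG (Gly): third position 4-fold.
Codon 5 ACU (Thr): third position 4-fold.
Codon 6 GAA (Glu): third position 2-fold.
Codon 7 ACA (Thr): third position 4-fold.
Codon 8 GUG (Val): third position 4-fold.
Codon 9 AUU (Ile): third position 3-fold.
Codon 10 CUU (Leu): third position 4-fold.
Four-fold degenerate third positions: 7.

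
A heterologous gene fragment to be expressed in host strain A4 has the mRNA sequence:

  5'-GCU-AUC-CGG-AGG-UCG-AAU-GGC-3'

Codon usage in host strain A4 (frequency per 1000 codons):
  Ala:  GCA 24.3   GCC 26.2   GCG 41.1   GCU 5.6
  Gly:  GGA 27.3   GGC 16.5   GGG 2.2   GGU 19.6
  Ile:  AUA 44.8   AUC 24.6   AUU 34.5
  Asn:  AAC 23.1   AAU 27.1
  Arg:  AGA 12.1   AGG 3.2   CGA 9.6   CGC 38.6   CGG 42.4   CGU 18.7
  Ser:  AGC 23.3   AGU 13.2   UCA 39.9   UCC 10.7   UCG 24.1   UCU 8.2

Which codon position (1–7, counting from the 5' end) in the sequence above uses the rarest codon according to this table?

4

Codon 1 GCU (Ala): 5.6 per 1000.
Codon 2 AUC (Ile): 24.6 per 1000.
Codon 3 CGG (Arg): 42.4 per 1000.
Codon 4 AGG (Arg): 3.2 per 1000.
Codon 5 UCG (Ser): 24.1 per 1000.
Codon 6 AAU (Asn): 27.1 per 1000.
Codon 7 GGC (Gly): 16.5 per 1000.
Lowest frequency is 3.2 at codon 4.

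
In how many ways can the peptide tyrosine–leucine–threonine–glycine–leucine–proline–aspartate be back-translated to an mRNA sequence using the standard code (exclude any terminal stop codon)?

9216

Tyr: 2 codons.
Leu: 6 codons.
Thr: 4 codons.
Gly: 4 codons.
Leu: 6 codons.
Pro: 4 codons.
Asp: 2 codons.
2 × 6 × 4 × 4 × 6 × 4 × 2 = 9216.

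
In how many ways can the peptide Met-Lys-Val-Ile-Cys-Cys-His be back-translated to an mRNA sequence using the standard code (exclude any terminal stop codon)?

Met: 1 codon.
Lys: 2 codons.
Val: 4 codons.
Ile: 3 codons.
Cys: 2 codons.
Cys: 2 codons.
His: 2 codons.
1 × 2 × 4 × 3 × 2 × 2 × 2 = 192.

192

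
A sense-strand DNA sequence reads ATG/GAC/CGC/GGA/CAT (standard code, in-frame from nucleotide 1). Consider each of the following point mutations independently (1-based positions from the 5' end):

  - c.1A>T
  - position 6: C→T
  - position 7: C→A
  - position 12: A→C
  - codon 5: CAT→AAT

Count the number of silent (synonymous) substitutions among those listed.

2

Codon 1: ATG (Met) → TTG (Leu) — missense.
Codon 2: GAC (Asp) → GAT (Asp) — synonymous.
Codon 3: CGC (Arg) → AGC (Ser) — missense.
Codon 4: GGA (Gly) → GGC (Gly) — synonymous.
Codon 5: CAT (His) → AAT (Asn) — missense.
Synonymous: 2 of 5.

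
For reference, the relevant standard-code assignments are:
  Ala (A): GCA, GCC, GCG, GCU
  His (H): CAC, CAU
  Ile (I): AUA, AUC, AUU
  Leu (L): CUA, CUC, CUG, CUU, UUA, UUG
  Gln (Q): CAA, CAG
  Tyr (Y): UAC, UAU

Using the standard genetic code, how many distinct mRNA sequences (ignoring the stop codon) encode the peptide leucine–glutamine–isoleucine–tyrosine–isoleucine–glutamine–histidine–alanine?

Leu: 6 codons.
Gln: 2 codons.
Ile: 3 codons.
Tyr: 2 codons.
Ile: 3 codons.
Gln: 2 codons.
His: 2 codons.
Ala: 4 codons.
6 × 2 × 3 × 2 × 3 × 2 × 2 × 4 = 3456.

3456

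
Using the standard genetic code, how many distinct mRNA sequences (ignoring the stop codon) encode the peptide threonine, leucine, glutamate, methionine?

48

Thr: 4 codons.
Leu: 6 codons.
Glu: 2 codons.
Met: 1 codon.
4 × 6 × 2 × 1 = 48.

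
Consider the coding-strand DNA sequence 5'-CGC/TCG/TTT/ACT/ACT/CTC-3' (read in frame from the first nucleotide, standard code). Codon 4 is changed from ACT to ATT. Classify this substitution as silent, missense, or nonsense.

missense

Position 11 falls in codon 4: ACT → Thr.
After the substitution the codon is ATT → Ile.
Thr ≠ Ile, so this is a missense mutation.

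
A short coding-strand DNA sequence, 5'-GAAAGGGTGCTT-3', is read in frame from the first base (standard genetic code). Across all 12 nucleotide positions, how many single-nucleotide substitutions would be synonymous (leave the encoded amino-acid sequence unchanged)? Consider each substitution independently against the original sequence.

Codon 1 (GAA, Glu): 1 synonymous substitution.
Codon 2 (AGG, Arg): 2 synonymous substitutions.
Codon 3 (GTG, Val): 3 synonymous substitutions.
Codon 4 (CTT, Leu): 3 synonymous substitutions.
Total: 1 + 2 + 3 + 3 = 9.

9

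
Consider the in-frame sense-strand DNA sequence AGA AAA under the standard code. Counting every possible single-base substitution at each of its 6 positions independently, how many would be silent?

3

Codon 1 (AGA, Arg): 2 synonymous substitutions.
Codon 2 (AAA, Lys): 1 synonymous substitution.
Total: 2 + 1 = 3.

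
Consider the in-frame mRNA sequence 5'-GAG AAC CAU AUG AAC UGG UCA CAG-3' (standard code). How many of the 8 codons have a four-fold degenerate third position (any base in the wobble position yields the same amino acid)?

1

Codon 1 GAG (Glu): third position 2-fold.
Codon 2 AAC (Asn): third position 2-fold.
Codon 3 CAU (His): third position 2-fold.
Codon 4 AUG (Met): third position 1-fold.
Codon 5 AAC (Asn): third position 2-fold.
Codon 6 UGG (Trp): third position 1-fold.
Codon 7 UCA (Ser): third position 4-fold.
Codon 8 CAG (Gln): third position 2-fold.
Four-fold degenerate third positions: 1.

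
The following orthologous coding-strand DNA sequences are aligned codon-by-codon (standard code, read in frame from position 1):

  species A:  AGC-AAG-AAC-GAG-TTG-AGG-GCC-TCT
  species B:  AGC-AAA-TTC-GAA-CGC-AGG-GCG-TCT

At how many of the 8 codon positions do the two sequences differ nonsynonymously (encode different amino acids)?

2

Codon 1: AGC Ser / AGC Ser — identical.
Codon 2: AAG Lys / AAA Lys — synonymous.
Codon 3: AAC Asn / TTC Phe — nonsynonymous.
Codon 4: GAG Glu / GAA Glu — synonymous.
Codon 5: TTG Leu / CGC Arg — nonsynonymous.
Codon 6: AGG Arg / AGG Arg — identical.
Codon 7: GCC Ala / GCG Ala — synonymous.
Codon 8: TCT Ser / TCT Ser — identical.
Nonsynonymous differences: 2.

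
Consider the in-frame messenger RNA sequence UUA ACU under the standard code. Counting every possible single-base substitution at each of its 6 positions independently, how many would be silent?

5

Codon 1 (UUA, Leu): 2 synonymous substitutions.
Codon 2 (ACU, Thr): 3 synonymous substitutions.
Total: 2 + 3 = 5.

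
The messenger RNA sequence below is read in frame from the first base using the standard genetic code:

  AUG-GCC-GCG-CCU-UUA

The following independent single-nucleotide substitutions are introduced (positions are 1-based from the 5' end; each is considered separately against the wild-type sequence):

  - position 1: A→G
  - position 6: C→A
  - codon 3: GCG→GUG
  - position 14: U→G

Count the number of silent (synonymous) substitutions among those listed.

1

Codon 1: AUG (Met) → GUG (Val) — missense.
Codon 2: GCC (Ala) → GCA (Ala) — synonymous.
Codon 3: GCG (Ala) → GUG (Val) — missense.
Codon 5: UUA (Leu) → UGA (Stop) — nonsense.
Synonymous: 1 of 4.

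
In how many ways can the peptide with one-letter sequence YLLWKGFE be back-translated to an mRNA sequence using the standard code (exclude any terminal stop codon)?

Tyr: 2 codons.
Leu: 6 codons.
Leu: 6 codons.
Trp: 1 codon.
Lys: 2 codons.
Gly: 4 codons.
Phe: 2 codons.
Glu: 2 codons.
2 × 6 × 6 × 1 × 2 × 4 × 2 × 2 = 2304.

2304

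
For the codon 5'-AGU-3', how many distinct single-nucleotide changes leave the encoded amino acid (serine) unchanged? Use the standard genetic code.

Position 1: none → 0 synonymous.
Position 2: none → 0 synonymous.
Position 3: AGC → 1 synonymous.
Total: 0 + 0 + 1 = 1.

1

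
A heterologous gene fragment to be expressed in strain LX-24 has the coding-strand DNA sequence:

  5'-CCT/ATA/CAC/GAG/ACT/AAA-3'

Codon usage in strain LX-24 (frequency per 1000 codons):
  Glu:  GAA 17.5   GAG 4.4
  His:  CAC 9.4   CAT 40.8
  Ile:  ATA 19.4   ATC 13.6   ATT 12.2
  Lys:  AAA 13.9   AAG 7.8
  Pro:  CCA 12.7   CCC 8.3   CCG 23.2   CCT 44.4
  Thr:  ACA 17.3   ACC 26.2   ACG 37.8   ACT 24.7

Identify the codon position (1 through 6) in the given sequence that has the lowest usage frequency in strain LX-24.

Codon 1 CCT (Pro): 44.4 per 1000.
Codon 2 ATA (Ile): 19.4 per 1000.
Codon 3 CAC (His): 9.4 per 1000.
Codon 4 GAG (Glu): 4.4 per 1000.
Codon 5 ACT (Thr): 24.7 per 1000.
Codon 6 AAA (Lys): 13.9 per 1000.
Lowest frequency is 4.4 at codon 4.

4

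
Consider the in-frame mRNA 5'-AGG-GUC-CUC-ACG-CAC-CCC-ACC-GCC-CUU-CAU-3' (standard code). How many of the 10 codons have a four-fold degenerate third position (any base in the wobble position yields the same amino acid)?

Codon 1 AGG (Arg): third position 2-fold.
Codon 2 GUC (Val): third position 4-fold.
Codon 3 CUC (Leu): third position 4-fold.
Codon 4 ACG (Thr): third position 4-fold.
Codon 5 CAC (His): third position 2-fold.
Codon 6 CCC (Pro): third position 4-fold.
Codon 7 ACC (Thr): third position 4-fold.
Codon 8 GCC (Ala): third position 4-fold.
Codon 9 CUU (Leu): third position 4-fold.
Codon 10 CAU (His): third position 2-fold.
Four-fold degenerate third positions: 7.

7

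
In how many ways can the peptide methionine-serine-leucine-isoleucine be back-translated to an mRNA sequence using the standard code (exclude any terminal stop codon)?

Met: 1 codon.
Ser: 6 codons.
Leu: 6 codons.
Ile: 3 codons.
1 × 6 × 6 × 3 = 108.

108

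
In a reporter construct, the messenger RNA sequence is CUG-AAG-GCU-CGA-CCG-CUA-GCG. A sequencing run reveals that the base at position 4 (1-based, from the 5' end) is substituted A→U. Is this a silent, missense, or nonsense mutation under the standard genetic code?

nonsense

Position 4 falls in codon 2: AAG → Lys.
After the substitution the codon is UAG → Stop.
The new codon is a stop codon, so this is a nonsense mutation.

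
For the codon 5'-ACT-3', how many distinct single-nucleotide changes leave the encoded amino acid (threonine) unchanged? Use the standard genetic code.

3

Position 1: none → 0 synonymous.
Position 2: none → 0 synonymous.
Position 3: ACC, ACA, ACG → 3 synonymous.
Total: 0 + 0 + 3 = 3.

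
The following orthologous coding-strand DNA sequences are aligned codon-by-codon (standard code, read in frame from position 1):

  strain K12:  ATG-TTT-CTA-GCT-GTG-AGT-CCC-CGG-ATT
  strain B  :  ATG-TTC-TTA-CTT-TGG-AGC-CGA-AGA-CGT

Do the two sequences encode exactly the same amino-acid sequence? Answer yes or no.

Codon 1: ATG Met / ATG Met — identical.
Codon 2: TTT Phe / TTC Phe — synonymous.
Codon 3: CTA Leu / TTA Leu — synonymous.
Codon 4: GCT Ala / CTT Leu — nonsynonymous.
Codon 5: GTG Val / TGG Trp — nonsynonymous.
Codon 6: AGT Ser / AGC Ser — synonymous.
Codon 7: CCC Pro / CGA Arg — nonsynonymous.
Codon 8: CGG Arg / AGA Arg — synonymous.
Codon 9: ATT Ile / CGT Arg — nonsynonymous.
Nonsynonymous differences: 4 → different protein.

no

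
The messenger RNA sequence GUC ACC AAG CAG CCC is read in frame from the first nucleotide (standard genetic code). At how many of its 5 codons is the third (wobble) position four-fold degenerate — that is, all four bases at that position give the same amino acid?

3

Codon 1 GUC (Val): third position 4-fold.
Codon 2 ACC (Thr): third position 4-fold.
Codon 3 AAG (Lys): third position 2-fold.
Codon 4 CAG (Gln): third position 2-fold.
Codon 5 CCC (Pro): third position 4-fold.
Four-fold degenerate third positions: 3.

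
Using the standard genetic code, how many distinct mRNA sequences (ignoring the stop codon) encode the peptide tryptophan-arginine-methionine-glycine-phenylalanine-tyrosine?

96

Trp: 1 codon.
Arg: 6 codons.
Met: 1 codon.
Gly: 4 codons.
Phe: 2 codons.
Tyr: 2 codons.
1 × 6 × 1 × 4 × 2 × 2 = 96.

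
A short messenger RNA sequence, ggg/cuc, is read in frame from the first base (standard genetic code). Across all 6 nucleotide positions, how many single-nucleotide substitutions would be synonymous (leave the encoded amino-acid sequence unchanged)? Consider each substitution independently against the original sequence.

6

Codon 1 (GGG, Gly): 3 synonymous substitutions.
Codon 2 (CUC, Leu): 3 synonymous substitutions.
Total: 3 + 3 = 6.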